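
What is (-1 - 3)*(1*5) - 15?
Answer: -35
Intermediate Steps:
(-1 - 3)*(1*5) - 15 = -4*5 - 15 = -20 - 15 = -35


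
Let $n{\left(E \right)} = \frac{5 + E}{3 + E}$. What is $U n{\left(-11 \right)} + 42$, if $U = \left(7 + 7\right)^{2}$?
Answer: $189$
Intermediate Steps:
$n{\left(E \right)} = \frac{5 + E}{3 + E}$
$U = 196$ ($U = 14^{2} = 196$)
$U n{\left(-11 \right)} + 42 = 196 \frac{5 - 11}{3 - 11} + 42 = 196 \frac{1}{-8} \left(-6\right) + 42 = 196 \left(\left(- \frac{1}{8}\right) \left(-6\right)\right) + 42 = 196 \cdot \frac{3}{4} + 42 = 147 + 42 = 189$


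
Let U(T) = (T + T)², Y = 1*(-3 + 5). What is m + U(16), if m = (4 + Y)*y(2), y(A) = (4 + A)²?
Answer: 1240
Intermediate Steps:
Y = 2 (Y = 1*2 = 2)
U(T) = 4*T² (U(T) = (2*T)² = 4*T²)
m = 216 (m = (4 + 2)*(4 + 2)² = 6*6² = 6*36 = 216)
m + U(16) = 216 + 4*16² = 216 + 4*256 = 216 + 1024 = 1240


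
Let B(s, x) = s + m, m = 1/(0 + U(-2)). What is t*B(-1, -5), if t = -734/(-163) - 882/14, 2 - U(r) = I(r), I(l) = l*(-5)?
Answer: 85815/1304 ≈ 65.809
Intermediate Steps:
I(l) = -5*l
U(r) = 2 + 5*r (U(r) = 2 - (-5)*r = 2 + 5*r)
m = -1/8 (m = 1/(0 + (2 + 5*(-2))) = 1/(0 + (2 - 10)) = 1/(0 - 8) = 1/(-8) = -1/8 ≈ -0.12500)
t = -9535/163 (t = -734*(-1/163) - 882*1/14 = 734/163 - 63 = -9535/163 ≈ -58.497)
B(s, x) = -1/8 + s (B(s, x) = s - 1/8 = -1/8 + s)
t*B(-1, -5) = -9535*(-1/8 - 1)/163 = -9535/163*(-9/8) = 85815/1304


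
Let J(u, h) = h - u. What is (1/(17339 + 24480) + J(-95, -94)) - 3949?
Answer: -165101411/41819 ≈ -3948.0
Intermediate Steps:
(1/(17339 + 24480) + J(-95, -94)) - 3949 = (1/(17339 + 24480) + (-94 - 1*(-95))) - 3949 = (1/41819 + (-94 + 95)) - 3949 = (1/41819 + 1) - 3949 = 41820/41819 - 3949 = -165101411/41819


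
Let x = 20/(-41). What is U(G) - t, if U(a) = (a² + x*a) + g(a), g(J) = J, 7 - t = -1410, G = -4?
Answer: -57525/41 ≈ -1403.0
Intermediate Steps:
x = -20/41 (x = 20*(-1/41) = -20/41 ≈ -0.48780)
t = 1417 (t = 7 - 1*(-1410) = 7 + 1410 = 1417)
U(a) = a² + 21*a/41 (U(a) = (a² - 20*a/41) + a = a² + 21*a/41)
U(G) - t = (1/41)*(-4)*(21 + 41*(-4)) - 1*1417 = (1/41)*(-4)*(21 - 164) - 1417 = (1/41)*(-4)*(-143) - 1417 = 572/41 - 1417 = -57525/41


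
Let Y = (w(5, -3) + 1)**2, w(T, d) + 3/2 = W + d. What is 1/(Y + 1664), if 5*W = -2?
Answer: 100/167921 ≈ 0.00059552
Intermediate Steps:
W = -2/5 (W = (1/5)*(-2) = -2/5 ≈ -0.40000)
w(T, d) = -19/10 + d (w(T, d) = -3/2 + (-2/5 + d) = -19/10 + d)
Y = 1521/100 (Y = ((-19/10 - 3) + 1)**2 = (-49/10 + 1)**2 = (-39/10)**2 = 1521/100 ≈ 15.210)
1/(Y + 1664) = 1/(1521/100 + 1664) = 1/(167921/100) = 100/167921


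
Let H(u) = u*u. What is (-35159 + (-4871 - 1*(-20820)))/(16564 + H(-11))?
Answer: -3842/3337 ≈ -1.1513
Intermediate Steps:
H(u) = u**2
(-35159 + (-4871 - 1*(-20820)))/(16564 + H(-11)) = (-35159 + (-4871 - 1*(-20820)))/(16564 + (-11)**2) = (-35159 + (-4871 + 20820))/(16564 + 121) = (-35159 + 15949)/16685 = -19210*1/16685 = -3842/3337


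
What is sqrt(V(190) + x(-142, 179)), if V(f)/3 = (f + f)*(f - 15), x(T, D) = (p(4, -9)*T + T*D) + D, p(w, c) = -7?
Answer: sqrt(175255) ≈ 418.63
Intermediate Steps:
x(T, D) = D - 7*T + D*T (x(T, D) = (-7*T + T*D) + D = (-7*T + D*T) + D = D - 7*T + D*T)
V(f) = 6*f*(-15 + f) (V(f) = 3*((f + f)*(f - 15)) = 3*((2*f)*(-15 + f)) = 3*(2*f*(-15 + f)) = 6*f*(-15 + f))
sqrt(V(190) + x(-142, 179)) = sqrt(6*190*(-15 + 190) + (179 - 7*(-142) + 179*(-142))) = sqrt(6*190*175 + (179 + 994 - 25418)) = sqrt(199500 - 24245) = sqrt(175255)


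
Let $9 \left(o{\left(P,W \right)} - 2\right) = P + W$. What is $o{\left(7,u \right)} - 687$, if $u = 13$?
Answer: $- \frac{6145}{9} \approx -682.78$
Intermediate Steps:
$o{\left(P,W \right)} = 2 + \frac{P}{9} + \frac{W}{9}$ ($o{\left(P,W \right)} = 2 + \frac{P + W}{9} = 2 + \left(\frac{P}{9} + \frac{W}{9}\right) = 2 + \frac{P}{9} + \frac{W}{9}$)
$o{\left(7,u \right)} - 687 = \left(2 + \frac{1}{9} \cdot 7 + \frac{1}{9} \cdot 13\right) - 687 = \left(2 + \frac{7}{9} + \frac{13}{9}\right) - 687 = \frac{38}{9} - 687 = - \frac{6145}{9}$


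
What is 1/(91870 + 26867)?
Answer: 1/118737 ≈ 8.4220e-6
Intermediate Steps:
1/(91870 + 26867) = 1/118737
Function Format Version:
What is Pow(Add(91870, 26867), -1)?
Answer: Rational(1, 118737) ≈ 8.4220e-6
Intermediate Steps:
Pow(Add(91870, 26867), -1) = Pow(118737, -1) = Rational(1, 118737)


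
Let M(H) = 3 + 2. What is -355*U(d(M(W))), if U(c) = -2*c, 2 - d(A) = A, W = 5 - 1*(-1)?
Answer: -2130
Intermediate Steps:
W = 6 (W = 5 + 1 = 6)
M(H) = 5
d(A) = 2 - A
-355*U(d(M(W))) = -(-710)*(2 - 1*5) = -(-710)*(2 - 5) = -(-710)*(-3) = -355*6 = -2130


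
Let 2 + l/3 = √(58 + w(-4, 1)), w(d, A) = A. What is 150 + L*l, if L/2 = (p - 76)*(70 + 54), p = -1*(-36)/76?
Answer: 2138130/19 - 1067640*√59/19 ≈ -3.1908e+5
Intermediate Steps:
p = 9/19 (p = 36*(1/76) = 9/19 ≈ 0.47368)
L = -355880/19 (L = 2*((9/19 - 76)*(70 + 54)) = 2*(-1435/19*124) = 2*(-177940/19) = -355880/19 ≈ -18731.)
l = -6 + 3*√59 (l = -6 + 3*√(58 + 1) = -6 + 3*√59 ≈ 17.043)
150 + L*l = 150 - 355880*(-6 + 3*√59)/19 = 150 + (2135280/19 - 1067640*√59/19) = 2138130/19 - 1067640*√59/19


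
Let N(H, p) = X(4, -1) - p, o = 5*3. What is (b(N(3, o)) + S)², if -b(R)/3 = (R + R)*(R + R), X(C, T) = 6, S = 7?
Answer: 931225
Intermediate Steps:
o = 15
N(H, p) = 6 - p
b(R) = -12*R² (b(R) = -3*(R + R)*(R + R) = -3*2*R*2*R = -12*R²)
(b(N(3, o)) + S)² = (-12*(6 - 1*15)² + 7)² = (-12*(6 - 15)² + 7)² = (-12*(-9)² + 7)² = (-12*81 + 7)² = (-972 + 7)² = (-965)² = 931225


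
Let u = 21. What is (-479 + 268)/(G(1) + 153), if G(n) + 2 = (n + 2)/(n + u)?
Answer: -4642/3325 ≈ -1.3961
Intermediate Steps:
G(n) = -2 + (2 + n)/(21 + n) (G(n) = -2 + (n + 2)/(n + 21) = -2 + (2 + n)/(21 + n))
(-479 + 268)/(G(1) + 153) = (-479 + 268)/((-40 - 1*1)/(21 + 1) + 153) = -211/((-40 - 1)/22 + 153) = -211/((1/22)*(-41) + 153) = -211/(-41/22 + 153) = -211/3325/22 = -211*22/3325 = -4642/3325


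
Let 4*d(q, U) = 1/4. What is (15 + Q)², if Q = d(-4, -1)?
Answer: 58081/256 ≈ 226.88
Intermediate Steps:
d(q, U) = 1/16 (d(q, U) = (¼)/4 = (¼)*(¼) = 1/16)
Q = 1/16 ≈ 0.062500
(15 + Q)² = (15 + 1/16)² = (241/16)² = 58081/256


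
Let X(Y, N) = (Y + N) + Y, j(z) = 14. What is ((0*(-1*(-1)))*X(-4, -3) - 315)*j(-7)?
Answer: -4410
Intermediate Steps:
X(Y, N) = N + 2*Y (X(Y, N) = (N + Y) + Y = N + 2*Y)
((0*(-1*(-1)))*X(-4, -3) - 315)*j(-7) = ((0*(-1*(-1)))*(-3 + 2*(-4)) - 315)*14 = ((0*1)*(-3 - 8) - 315)*14 = (0*(-11) - 315)*14 = (0 - 315)*14 = -315*14 = -4410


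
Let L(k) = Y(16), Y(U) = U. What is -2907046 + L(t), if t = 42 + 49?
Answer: -2907030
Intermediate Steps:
t = 91
L(k) = 16
-2907046 + L(t) = -2907046 + 16 = -2907030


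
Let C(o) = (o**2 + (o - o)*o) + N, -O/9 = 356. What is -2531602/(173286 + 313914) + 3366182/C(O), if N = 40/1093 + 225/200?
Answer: -106451436809501461/21866158753899600 ≈ -4.8683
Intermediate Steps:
N = 10157/8744 (N = 40*(1/1093) + 225*(1/200) = 40/1093 + 9/8 = 10157/8744 ≈ 1.1616)
O = -3204 (O = -9*356 = -3204)
C(o) = 10157/8744 + o**2 (C(o) = (o**2 + (o - o)*o) + 10157/8744 = (o**2 + 0*o) + 10157/8744 = (o**2 + 0) + 10157/8744 = o**2 + 10157/8744 = 10157/8744 + o**2)
-2531602/(173286 + 313914) + 3366182/C(O) = -2531602/(173286 + 313914) + 3366182/(10157/8744 + (-3204)**2) = -2531602/487200 + 3366182/(10157/8744 + 10265616) = -2531602*1/487200 + 3366182/(89762556461/8744) = -1265801/243600 + 3366182*(8744/89762556461) = -1265801/243600 + 29433895408/89762556461 = -106451436809501461/21866158753899600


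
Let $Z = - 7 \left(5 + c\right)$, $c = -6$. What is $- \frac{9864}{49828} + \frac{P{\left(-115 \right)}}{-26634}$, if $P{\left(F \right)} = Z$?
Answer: $- \frac{65766643}{331779738} \approx -0.19822$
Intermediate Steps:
$Z = 7$ ($Z = - 7 \left(5 - 6\right) = \left(-7\right) \left(-1\right) = 7$)
$P{\left(F \right)} = 7$
$- \frac{9864}{49828} + \frac{P{\left(-115 \right)}}{-26634} = - \frac{9864}{49828} + \frac{7}{-26634} = \left(-9864\right) \frac{1}{49828} + 7 \left(- \frac{1}{26634}\right) = - \frac{2466}{12457} - \frac{7}{26634} = - \frac{65766643}{331779738}$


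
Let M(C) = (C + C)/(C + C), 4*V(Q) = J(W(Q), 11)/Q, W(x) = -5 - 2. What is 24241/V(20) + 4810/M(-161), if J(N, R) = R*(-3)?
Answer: -1780550/33 ≈ -53956.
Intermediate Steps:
W(x) = -7
J(N, R) = -3*R
V(Q) = -33/(4*Q) (V(Q) = ((-3*11)/Q)/4 = (-33/Q)/4 = -33/(4*Q))
M(C) = 1 (M(C) = (2*C)/((2*C)) = (2*C)*(1/(2*C)) = 1)
24241/V(20) + 4810/M(-161) = 24241/((-33/4/20)) + 4810/1 = 24241/((-33/4*1/20)) + 4810*1 = 24241/(-33/80) + 4810 = 24241*(-80/33) + 4810 = -1939280/33 + 4810 = -1780550/33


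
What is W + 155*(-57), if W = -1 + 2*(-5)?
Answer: -8846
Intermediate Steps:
W = -11 (W = -1 - 10 = -11)
W + 155*(-57) = -11 + 155*(-57) = -11 - 8835 = -8846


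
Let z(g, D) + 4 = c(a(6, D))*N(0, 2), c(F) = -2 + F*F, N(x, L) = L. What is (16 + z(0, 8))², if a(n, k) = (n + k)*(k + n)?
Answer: 5904385600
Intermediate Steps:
a(n, k) = (k + n)² (a(n, k) = (k + n)*(k + n) = (k + n)²)
c(F) = -2 + F²
z(g, D) = -8 + 2*(6 + D)⁴ (z(g, D) = -4 + (-2 + ((D + 6)²)²)*2 = -4 + (-2 + ((6 + D)²)²)*2 = -4 + (-2 + (6 + D)⁴)*2 = -4 + (-4 + 2*(6 + D)⁴) = -8 + 2*(6 + D)⁴)
(16 + z(0, 8))² = (16 + (-8 + 2*(6 + 8)⁴))² = (16 + (-8 + 2*14⁴))² = (16 + (-8 + 2*38416))² = (16 + (-8 + 76832))² = (16 + 76824)² = 76840² = 5904385600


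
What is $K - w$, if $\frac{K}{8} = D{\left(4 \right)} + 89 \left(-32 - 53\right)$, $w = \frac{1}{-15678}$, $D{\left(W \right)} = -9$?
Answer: $- \frac{949961375}{15678} \approx -60592.0$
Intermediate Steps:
$w = - \frac{1}{15678} \approx -6.3784 \cdot 10^{-5}$
$K = -60592$ ($K = 8 \left(-9 + 89 \left(-32 - 53\right)\right) = 8 \left(-9 + 89 \left(-85\right)\right) = 8 \left(-9 - 7565\right) = 8 \left(-7574\right) = -60592$)
$K - w = -60592 - - \frac{1}{15678} = -60592 + \frac{1}{15678} = - \frac{949961375}{15678}$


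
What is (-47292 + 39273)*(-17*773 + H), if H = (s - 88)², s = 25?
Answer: 73550268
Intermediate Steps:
H = 3969 (H = (25 - 88)² = (-63)² = 3969)
(-47292 + 39273)*(-17*773 + H) = (-47292 + 39273)*(-17*773 + 3969) = -8019*(-13141 + 3969) = -8019*(-9172) = 73550268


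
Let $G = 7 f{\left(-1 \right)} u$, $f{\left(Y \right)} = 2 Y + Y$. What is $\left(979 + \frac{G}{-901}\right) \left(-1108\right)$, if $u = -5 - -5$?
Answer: $-1084732$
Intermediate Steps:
$f{\left(Y \right)} = 3 Y$
$u = 0$ ($u = -5 + 5 = 0$)
$G = 0$ ($G = 7 \cdot 3 \left(-1\right) 0 = 7 \left(-3\right) 0 = \left(-21\right) 0 = 0$)
$\left(979 + \frac{G}{-901}\right) \left(-1108\right) = \left(979 + \frac{0}{-901}\right) \left(-1108\right) = \left(979 + 0 \left(- \frac{1}{901}\right)\right) \left(-1108\right) = \left(979 + 0\right) \left(-1108\right) = 979 \left(-1108\right) = -1084732$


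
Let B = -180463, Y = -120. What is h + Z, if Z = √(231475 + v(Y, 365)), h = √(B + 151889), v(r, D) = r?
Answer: √231355 + I*√28574 ≈ 480.99 + 169.04*I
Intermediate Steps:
h = I*√28574 (h = √(-180463 + 151889) = √(-28574) = I*√28574 ≈ 169.04*I)
Z = √231355 (Z = √(231475 - 120) = √231355 ≈ 480.99)
h + Z = I*√28574 + √231355 = √231355 + I*√28574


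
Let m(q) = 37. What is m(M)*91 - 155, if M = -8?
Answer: 3212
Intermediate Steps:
m(M)*91 - 155 = 37*91 - 155 = 3367 - 155 = 3212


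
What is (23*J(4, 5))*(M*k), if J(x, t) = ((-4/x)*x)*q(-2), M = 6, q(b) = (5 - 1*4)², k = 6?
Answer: -3312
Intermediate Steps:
q(b) = 1 (q(b) = (5 - 4)² = 1² = 1)
J(x, t) = -4 (J(x, t) = ((-4/x)*x)*1 = -4*1 = -4)
(23*J(4, 5))*(M*k) = (23*(-4))*(6*6) = -92*36 = -3312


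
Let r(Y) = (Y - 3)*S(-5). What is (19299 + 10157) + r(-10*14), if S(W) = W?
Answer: 30171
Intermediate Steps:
r(Y) = 15 - 5*Y (r(Y) = (Y - 3)*(-5) = (-3 + Y)*(-5) = 15 - 5*Y)
(19299 + 10157) + r(-10*14) = (19299 + 10157) + (15 - (-50)*14) = 29456 + (15 - 5*(-140)) = 29456 + (15 + 700) = 29456 + 715 = 30171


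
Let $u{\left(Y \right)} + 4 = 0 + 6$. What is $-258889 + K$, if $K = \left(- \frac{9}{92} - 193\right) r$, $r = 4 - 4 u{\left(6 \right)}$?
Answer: $- \frac{5936682}{23} \approx -2.5812 \cdot 10^{5}$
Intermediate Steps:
$u{\left(Y \right)} = 2$ ($u{\left(Y \right)} = -4 + \left(0 + 6\right) = -4 + 6 = 2$)
$r = -4$ ($r = 4 - 8 = -4$)
$K = \frac{17765}{23}$ ($K = \left(- \frac{9}{92} - 193\right) \left(-4\right) = \left(- \frac{17765}{92}\right) \left(-4\right) = \frac{17765}{23} \approx 772.39$)
$-258889 + K = -258889 + \frac{17765}{23} = - \frac{5936682}{23}$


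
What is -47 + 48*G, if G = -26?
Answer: -1295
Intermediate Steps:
-47 + 48*G = -47 + 48*(-26) = -47 - 1248 = -1295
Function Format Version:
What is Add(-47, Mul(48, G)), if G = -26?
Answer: -1295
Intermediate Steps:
Add(-47, Mul(48, G)) = Add(-47, Mul(48, -26)) = Add(-47, -1248) = -1295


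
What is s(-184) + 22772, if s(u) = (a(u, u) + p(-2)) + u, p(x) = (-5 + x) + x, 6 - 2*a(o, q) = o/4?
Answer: 22605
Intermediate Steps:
a(o, q) = 3 - o/8 (a(o, q) = 3 - o/(2*4) = 3 - o/8)
p(x) = -5 + 2*x
s(u) = -6 + 7*u/8 (s(u) = ((3 - u/8) + (-5 + 2*(-2))) + u = ((3 - u/8) + (-5 - 4)) + u = ((3 - u/8) - 9) + u = (-6 - u/8) + u = -6 + 7*u/8)
s(-184) + 22772 = (-6 + (7/8)*(-184)) + 22772 = (-6 - 161) + 22772 = -167 + 22772 = 22605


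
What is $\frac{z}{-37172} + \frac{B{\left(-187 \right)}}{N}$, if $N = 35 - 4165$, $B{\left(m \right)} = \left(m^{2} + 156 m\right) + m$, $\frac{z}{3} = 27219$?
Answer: $- \frac{54577833}{15352036} \approx -3.5551$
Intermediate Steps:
$z = 81657$ ($z = 3 \cdot 27219 = 81657$)
$B{\left(m \right)} = m^{2} + 157 m$
$N = -4130$ ($N = 35 - 4165 = -4130$)
$\frac{z}{-37172} + \frac{B{\left(-187 \right)}}{N} = \frac{81657}{-37172} + \frac{\left(-187\right) \left(157 - 187\right)}{-4130} = 81657 \left(- \frac{1}{37172}\right) + \left(-187\right) \left(-30\right) \left(- \frac{1}{4130}\right) = - \frac{81657}{37172} + 5610 \left(- \frac{1}{4130}\right) = - \frac{81657}{37172} - \frac{561}{413} = - \frac{54577833}{15352036}$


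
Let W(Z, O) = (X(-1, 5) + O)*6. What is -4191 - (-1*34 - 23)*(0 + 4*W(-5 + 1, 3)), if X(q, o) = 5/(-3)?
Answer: -2367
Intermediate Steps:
X(q, o) = -5/3 (X(q, o) = 5*(-⅓) = -5/3)
W(Z, O) = -10 + 6*O (W(Z, O) = (-5/3 + O)*6 = -10 + 6*O)
-4191 - (-1*34 - 23)*(0 + 4*W(-5 + 1, 3)) = -4191 - (-1*34 - 23)*(0 + 4*(-10 + 6*3)) = -4191 - (-34 - 23)*(0 + 4*(-10 + 18)) = -4191 - (-57)*(0 + 4*8) = -4191 - (-57)*(0 + 32) = -4191 - (-57)*32 = -4191 - 1*(-1824) = -4191 + 1824 = -2367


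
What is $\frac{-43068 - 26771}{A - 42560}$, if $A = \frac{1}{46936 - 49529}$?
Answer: $\frac{181092527}{110358081} \approx 1.641$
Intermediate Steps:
$A = - \frac{1}{2593}$ ($A = \frac{1}{-2593} = - \frac{1}{2593} \approx -0.00038565$)
$\frac{-43068 - 26771}{A - 42560} = \frac{-43068 - 26771}{- \frac{1}{2593} - 42560} = - \frac{69839}{- \frac{110358081}{2593}} = \left(-69839\right) \left(- \frac{2593}{110358081}\right) = \frac{181092527}{110358081}$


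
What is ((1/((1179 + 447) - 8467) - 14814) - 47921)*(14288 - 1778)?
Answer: -5368918401360/6841 ≈ -7.8482e+8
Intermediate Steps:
((1/((1179 + 447) - 8467) - 14814) - 47921)*(14288 - 1778) = ((1/(1626 - 8467) - 14814) - 47921)*12510 = ((1/(-6841) - 14814) - 47921)*12510 = ((-1/6841 - 14814) - 47921)*12510 = (-101342575/6841 - 47921)*12510 = -429170136/6841*12510 = -5368918401360/6841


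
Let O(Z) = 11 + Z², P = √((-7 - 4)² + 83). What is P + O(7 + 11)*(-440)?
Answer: -147400 + 2*√51 ≈ -1.4739e+5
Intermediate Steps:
P = 2*√51 (P = √((-11)² + 83) = √(121 + 83) = √204 = 2*√51 ≈ 14.283)
P + O(7 + 11)*(-440) = 2*√51 + (11 + (7 + 11)²)*(-440) = 2*√51 + (11 + 18²)*(-440) = 2*√51 + (11 + 324)*(-440) = 2*√51 + 335*(-440) = 2*√51 - 147400 = -147400 + 2*√51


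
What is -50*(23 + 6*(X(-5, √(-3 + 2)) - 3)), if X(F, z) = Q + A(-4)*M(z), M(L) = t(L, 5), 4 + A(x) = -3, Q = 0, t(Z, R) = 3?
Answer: 6050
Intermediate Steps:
A(x) = -7 (A(x) = -4 - 3 = -7)
M(L) = 3
X(F, z) = -21 (X(F, z) = 0 - 7*3 = 0 - 21 = -21)
-50*(23 + 6*(X(-5, √(-3 + 2)) - 3)) = -50*(23 + 6*(-21 - 3)) = -50*(23 + 6*(-24)) = -50*(23 - 144) = -50*(-121) = 6050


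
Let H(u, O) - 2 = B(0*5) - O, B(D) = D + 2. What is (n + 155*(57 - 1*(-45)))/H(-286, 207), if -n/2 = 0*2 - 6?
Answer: -15822/203 ≈ -77.941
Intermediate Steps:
B(D) = 2 + D
H(u, O) = 4 - O (H(u, O) = 2 + ((2 + 0*5) - O) = 2 + ((2 + 0) - O) = 2 + (2 - O) = 4 - O)
n = 12 (n = -2*(0*2 - 6) = -2*(0 - 6) = -2*(-6) = 12)
(n + 155*(57 - 1*(-45)))/H(-286, 207) = (12 + 155*(57 - 1*(-45)))/(4 - 1*207) = (12 + 155*(57 + 45))/(4 - 207) = (12 + 155*102)/(-203) = (12 + 15810)*(-1/203) = 15822*(-1/203) = -15822/203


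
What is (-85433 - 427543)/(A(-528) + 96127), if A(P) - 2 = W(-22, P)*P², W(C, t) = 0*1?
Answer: -170992/32043 ≈ -5.3363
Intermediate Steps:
W(C, t) = 0
A(P) = 2 (A(P) = 2 + 0*P² = 2 + 0 = 2)
(-85433 - 427543)/(A(-528) + 96127) = (-85433 - 427543)/(2 + 96127) = -512976/96129 = -512976*1/96129 = -170992/32043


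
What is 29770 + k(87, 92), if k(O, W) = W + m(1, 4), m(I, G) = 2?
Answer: 29864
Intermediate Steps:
k(O, W) = 2 + W (k(O, W) = W + 2 = 2 + W)
29770 + k(87, 92) = 29770 + (2 + 92) = 29770 + 94 = 29864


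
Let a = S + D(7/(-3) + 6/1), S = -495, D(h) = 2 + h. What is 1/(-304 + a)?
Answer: -3/2380 ≈ -0.0012605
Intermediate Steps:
a = -1468/3 (a = -495 + (2 + (7/(-3) + 6/1)) = -495 + (2 + (7*(-⅓) + 6*1)) = -495 + (2 + (-7/3 + 6)) = -495 + (2 + 11/3) = -495 + 17/3 = -1468/3 ≈ -489.33)
1/(-304 + a) = 1/(-304 - 1468/3) = 1/(-2380/3) = -3/2380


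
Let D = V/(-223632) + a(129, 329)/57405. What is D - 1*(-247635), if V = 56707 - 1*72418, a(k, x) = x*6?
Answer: 353226574584347/1426399440 ≈ 2.4764e+5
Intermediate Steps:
a(k, x) = 6*x
V = -15711 (V = 56707 - 72418 = -15711)
D = 149259947/1426399440 (D = -15711/(-223632) + (6*329)/57405 = -15711*(-1/223632) + 1974*(1/57405) = 5237/74544 + 658/19135 = 149259947/1426399440 ≈ 0.10464)
D - 1*(-247635) = 149259947/1426399440 - 1*(-247635) = 149259947/1426399440 + 247635 = 353226574584347/1426399440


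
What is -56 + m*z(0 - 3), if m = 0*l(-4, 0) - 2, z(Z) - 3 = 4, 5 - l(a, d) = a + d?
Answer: -70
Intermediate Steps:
l(a, d) = 5 - a - d (l(a, d) = 5 - (a + d) = 5 + (-a - d) = 5 - a - d)
z(Z) = 7 (z(Z) = 3 + 4 = 7)
m = -2 (m = 0*(5 - 1*(-4) - 1*0) - 2 = 0*(5 + 4 + 0) - 2 = 0*9 - 2 = 0 - 2 = -2)
-56 + m*z(0 - 3) = -56 - 2*7 = -56 - 14 = -70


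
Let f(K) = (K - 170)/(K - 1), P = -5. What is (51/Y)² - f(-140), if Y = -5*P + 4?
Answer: 106031/118581 ≈ 0.89417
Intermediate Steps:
f(K) = (-170 + K)/(-1 + K)
Y = 29 (Y = -5*(-5) + 4 = 25 + 4 = 29)
(51/Y)² - f(-140) = (51/29)² - (-170 - 140)/(-1 - 140) = (51*(1/29))² - (-310)/(-141) = (51/29)² - (-1)*(-310)/141 = 2601/841 - 1*310/141 = 2601/841 - 310/141 = 106031/118581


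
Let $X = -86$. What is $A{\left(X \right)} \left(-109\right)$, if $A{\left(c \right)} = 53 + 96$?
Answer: $-16241$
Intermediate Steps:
$A{\left(c \right)} = 149$
$A{\left(X \right)} \left(-109\right) = 149 \left(-109\right) = -16241$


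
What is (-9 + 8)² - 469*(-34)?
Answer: 15947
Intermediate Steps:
(-9 + 8)² - 469*(-34) = (-1)² - 67*(-238) = 1 + 15946 = 15947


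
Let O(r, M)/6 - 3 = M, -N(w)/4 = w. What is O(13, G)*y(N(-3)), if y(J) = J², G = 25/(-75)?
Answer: 2304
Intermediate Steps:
N(w) = -4*w
G = -⅓ (G = 25*(-1/75) = -⅓ ≈ -0.33333)
O(r, M) = 18 + 6*M
O(13, G)*y(N(-3)) = (18 + 6*(-⅓))*(-4*(-3))² = (18 - 2)*12² = 16*144 = 2304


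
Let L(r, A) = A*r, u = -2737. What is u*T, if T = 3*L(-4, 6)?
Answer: 197064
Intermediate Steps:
T = -72 (T = 3*(6*(-4)) = 3*(-24) = -72)
u*T = -2737*(-72) = 197064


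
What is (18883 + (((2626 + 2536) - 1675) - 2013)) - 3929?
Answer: 16428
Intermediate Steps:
(18883 + (((2626 + 2536) - 1675) - 2013)) - 3929 = (18883 + ((5162 - 1675) - 2013)) - 3929 = (18883 + (3487 - 2013)) - 3929 = (18883 + 1474) - 3929 = 20357 - 3929 = 16428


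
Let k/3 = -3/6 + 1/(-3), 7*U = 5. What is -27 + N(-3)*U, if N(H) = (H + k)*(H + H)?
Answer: -24/7 ≈ -3.4286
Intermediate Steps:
U = 5/7 (U = (1/7)*5 = 5/7 ≈ 0.71429)
k = -5/2 (k = 3*(-3/6 + 1/(-3)) = 3*(-3*1/6 + 1*(-1/3)) = 3*(-1/2 - 1/3) = 3*(-5/6) = -5/2 ≈ -2.5000)
N(H) = 2*H*(-5/2 + H) (N(H) = (H - 5/2)*(H + H) = (-5/2 + H)*(2*H) = 2*H*(-5/2 + H))
-27 + N(-3)*U = -27 - 3*(-5 + 2*(-3))*(5/7) = -27 - 3*(-5 - 6)*(5/7) = -27 - 3*(-11)*(5/7) = -27 + 33*(5/7) = -27 + 165/7 = -24/7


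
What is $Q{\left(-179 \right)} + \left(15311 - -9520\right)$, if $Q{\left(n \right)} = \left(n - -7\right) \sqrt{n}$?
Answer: $24831 - 172 i \sqrt{179} \approx 24831.0 - 2301.2 i$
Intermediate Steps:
$Q{\left(n \right)} = \sqrt{n} \left(7 + n\right)$ ($Q{\left(n \right)} = \left(n + 7\right) \sqrt{n} = \left(7 + n\right) \sqrt{n} = \sqrt{n} \left(7 + n\right)$)
$Q{\left(-179 \right)} + \left(15311 - -9520\right) = \sqrt{-179} \left(7 - 179\right) + \left(15311 - -9520\right) = i \sqrt{179} \left(-172\right) + \left(15311 + 9520\right) = - 172 i \sqrt{179} + 24831 = 24831 - 172 i \sqrt{179}$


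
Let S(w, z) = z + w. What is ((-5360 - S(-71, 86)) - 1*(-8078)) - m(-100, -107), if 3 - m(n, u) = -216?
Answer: 2484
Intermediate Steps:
S(w, z) = w + z
m(n, u) = 219 (m(n, u) = 3 - 1*(-216) = 3 + 216 = 219)
((-5360 - S(-71, 86)) - 1*(-8078)) - m(-100, -107) = ((-5360 - (-71 + 86)) - 1*(-8078)) - 1*219 = ((-5360 - 1*15) + 8078) - 219 = ((-5360 - 15) + 8078) - 219 = (-5375 + 8078) - 219 = 2703 - 219 = 2484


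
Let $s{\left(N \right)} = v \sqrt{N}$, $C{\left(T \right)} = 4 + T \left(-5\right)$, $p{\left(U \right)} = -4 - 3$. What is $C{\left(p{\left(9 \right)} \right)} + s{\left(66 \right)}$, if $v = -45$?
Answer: $39 - 45 \sqrt{66} \approx -326.58$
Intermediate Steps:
$p{\left(U \right)} = -7$ ($p{\left(U \right)} = -4 - 3 = -7$)
$C{\left(T \right)} = 4 - 5 T$
$s{\left(N \right)} = - 45 \sqrt{N}$
$C{\left(p{\left(9 \right)} \right)} + s{\left(66 \right)} = \left(4 - -35\right) - 45 \sqrt{66} = \left(4 + 35\right) - 45 \sqrt{66} = 39 - 45 \sqrt{66}$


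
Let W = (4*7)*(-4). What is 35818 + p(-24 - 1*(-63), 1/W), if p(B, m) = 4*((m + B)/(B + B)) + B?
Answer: 78316055/2184 ≈ 35859.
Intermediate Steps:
W = -112 (W = 28*(-4) = -112)
p(B, m) = B + 2*(B + m)/B (p(B, m) = 4*((B + m)/((2*B))) + B = 4*((B + m)*(1/(2*B))) + B = 4*((B + m)/(2*B)) + B = 2*(B + m)/B + B = B + 2*(B + m)/B)
35818 + p(-24 - 1*(-63), 1/W) = 35818 + (2 + (-24 - 1*(-63)) + 2/(-112*(-24 - 1*(-63)))) = 35818 + (2 + (-24 + 63) + 2*(-1/112)/(-24 + 63)) = 35818 + (2 + 39 + 2*(-1/112)/39) = 35818 + (2 + 39 + 2*(-1/112)*(1/39)) = 35818 + (2 + 39 - 1/2184) = 35818 + 89543/2184 = 78316055/2184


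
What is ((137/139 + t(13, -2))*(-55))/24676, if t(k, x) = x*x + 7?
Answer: -45815/1714982 ≈ -0.026715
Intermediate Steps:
t(k, x) = 7 + x² (t(k, x) = x² + 7 = 7 + x²)
((137/139 + t(13, -2))*(-55))/24676 = ((137/139 + (7 + (-2)²))*(-55))/24676 = ((137*(1/139) + (7 + 4))*(-55))*(1/24676) = ((137/139 + 11)*(-55))*(1/24676) = ((1666/139)*(-55))*(1/24676) = -91630/139*1/24676 = -45815/1714982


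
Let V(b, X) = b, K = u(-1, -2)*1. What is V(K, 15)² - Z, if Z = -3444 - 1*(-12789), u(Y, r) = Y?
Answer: -9344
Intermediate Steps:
K = -1 (K = -1*1 = -1)
Z = 9345 (Z = -3444 + 12789 = 9345)
V(K, 15)² - Z = (-1)² - 1*9345 = 1 - 9345 = -9344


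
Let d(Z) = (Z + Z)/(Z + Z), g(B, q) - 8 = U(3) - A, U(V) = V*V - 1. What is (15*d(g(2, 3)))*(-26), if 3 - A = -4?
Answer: -390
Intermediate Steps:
A = 7 (A = 3 - 1*(-4) = 3 + 4 = 7)
U(V) = -1 + V² (U(V) = V² - 1 = -1 + V²)
g(B, q) = 9 (g(B, q) = 8 + ((-1 + 3²) - 1*7) = 8 + ((-1 + 9) - 7) = 8 + (8 - 7) = 8 + 1 = 9)
d(Z) = 1 (d(Z) = (2*Z)/((2*Z)) = (2*Z)*(1/(2*Z)) = 1)
(15*d(g(2, 3)))*(-26) = (15*1)*(-26) = 15*(-26) = -390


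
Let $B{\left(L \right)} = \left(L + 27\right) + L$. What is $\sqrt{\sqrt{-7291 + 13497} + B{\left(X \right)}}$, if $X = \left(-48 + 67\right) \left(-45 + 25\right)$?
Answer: $\sqrt{-733 + \sqrt{6206}} \approx 25.578 i$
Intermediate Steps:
$X = -380$ ($X = 19 \left(-20\right) = -380$)
$B{\left(L \right)} = 27 + 2 L$ ($B{\left(L \right)} = \left(27 + L\right) + L = 27 + 2 L$)
$\sqrt{\sqrt{-7291 + 13497} + B{\left(X \right)}} = \sqrt{\sqrt{-7291 + 13497} + \left(27 + 2 \left(-380\right)\right)} = \sqrt{\sqrt{6206} + \left(27 - 760\right)} = \sqrt{\sqrt{6206} - 733} = \sqrt{-733 + \sqrt{6206}}$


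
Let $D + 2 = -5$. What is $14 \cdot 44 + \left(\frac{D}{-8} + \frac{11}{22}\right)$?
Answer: $\frac{4939}{8} \approx 617.38$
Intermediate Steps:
$D = -7$ ($D = -2 - 5 = -7$)
$14 \cdot 44 + \left(\frac{D}{-8} + \frac{11}{22}\right) = 14 \cdot 44 + \left(- \frac{7}{-8} + \frac{11}{22}\right) = 616 + \left(\left(-7\right) \left(- \frac{1}{8}\right) + 11 \cdot \frac{1}{22}\right) = 616 + \left(\frac{7}{8} + \frac{1}{2}\right) = 616 + \frac{11}{8} = \frac{4939}{8}$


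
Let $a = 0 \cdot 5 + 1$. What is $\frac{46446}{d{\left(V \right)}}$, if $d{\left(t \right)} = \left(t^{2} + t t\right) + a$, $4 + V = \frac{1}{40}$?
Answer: $\frac{37156800}{26081} \approx 1424.7$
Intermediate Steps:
$a = 1$ ($a = 0 + 1 = 1$)
$V = - \frac{159}{40}$ ($V = -4 + \frac{1}{40} = - \frac{159}{40} \approx -3.975$)
$d{\left(t \right)} = 1 + 2 t^{2}$ ($d{\left(t \right)} = \left(t^{2} + t t\right) + 1 = \left(t^{2} + t^{2}\right) + 1 = 2 t^{2} + 1 = 1 + 2 t^{2}$)
$\frac{46446}{d{\left(V \right)}} = \frac{46446}{1 + 2 \left(- \frac{159}{40}\right)^{2}} = \frac{46446}{1 + 2 \cdot \frac{25281}{1600}} = \frac{46446}{1 + \frac{25281}{800}} = \frac{46446}{\frac{26081}{800}} = 46446 \cdot \frac{800}{26081} = \frac{37156800}{26081}$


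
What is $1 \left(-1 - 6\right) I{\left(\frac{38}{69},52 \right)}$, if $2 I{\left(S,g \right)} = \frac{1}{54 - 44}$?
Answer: $- \frac{7}{20} \approx -0.35$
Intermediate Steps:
$I{\left(S,g \right)} = \frac{1}{20}$ ($I{\left(S,g \right)} = \frac{1}{2 \left(54 - 44\right)} = \frac{1}{2 \cdot 10} = \frac{1}{2} \cdot \frac{1}{10} = \frac{1}{20}$)
$1 \left(-1 - 6\right) I{\left(\frac{38}{69},52 \right)} = 1 \left(-1 - 6\right) \frac{1}{20} = 1 \left(-7\right) \frac{1}{20} = \left(-7\right) \frac{1}{20} = - \frac{7}{20}$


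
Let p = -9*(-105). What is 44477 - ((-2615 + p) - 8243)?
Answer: 54390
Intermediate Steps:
p = 945
44477 - ((-2615 + p) - 8243) = 44477 - ((-2615 + 945) - 8243) = 44477 - (-1670 - 8243) = 44477 - 1*(-9913) = 44477 + 9913 = 54390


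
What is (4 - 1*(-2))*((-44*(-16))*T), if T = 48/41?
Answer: 202752/41 ≈ 4945.2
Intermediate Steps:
T = 48/41 (T = 48*(1/41) = 48/41 ≈ 1.1707)
(4 - 1*(-2))*((-44*(-16))*T) = (4 - 1*(-2))*(-44*(-16)*(48/41)) = (4 + 2)*(704*(48/41)) = 6*(33792/41) = 202752/41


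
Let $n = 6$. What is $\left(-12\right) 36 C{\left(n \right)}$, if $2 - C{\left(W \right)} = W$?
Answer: $1728$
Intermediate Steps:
$C{\left(W \right)} = 2 - W$
$\left(-12\right) 36 C{\left(n \right)} = \left(-12\right) 36 \left(2 - 6\right) = - 432 \left(2 - 6\right) = \left(-432\right) \left(-4\right) = 1728$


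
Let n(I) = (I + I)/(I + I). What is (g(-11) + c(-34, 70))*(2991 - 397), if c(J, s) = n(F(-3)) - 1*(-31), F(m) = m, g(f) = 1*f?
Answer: 54474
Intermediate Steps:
g(f) = f
n(I) = 1 (n(I) = (2*I)/((2*I)) = (2*I)*(1/(2*I)) = 1)
c(J, s) = 32 (c(J, s) = 1 - 1*(-31) = 1 + 31 = 32)
(g(-11) + c(-34, 70))*(2991 - 397) = (-11 + 32)*(2991 - 397) = 21*2594 = 54474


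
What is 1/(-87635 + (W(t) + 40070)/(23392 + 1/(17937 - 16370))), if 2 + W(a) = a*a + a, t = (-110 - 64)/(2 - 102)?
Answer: -91638162500/8030553385620427 ≈ -1.1411e-5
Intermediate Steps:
t = 87/50 (t = -174/(-100) = -174*(-1/100) = 87/50 ≈ 1.7400)
W(a) = -2 + a + a**2 (W(a) = -2 + (a*a + a) = -2 + (a**2 + a) = -2 + (a + a**2) = -2 + a + a**2)
1/(-87635 + (W(t) + 40070)/(23392 + 1/(17937 - 16370))) = 1/(-87635 + ((-2 + 87/50 + (87/50)**2) + 40070)/(23392 + 1/(17937 - 16370))) = 1/(-87635 + ((-2 + 87/50 + 7569/2500) + 40070)/(23392 + 1/1567)) = 1/(-87635 + (6919/2500 + 40070)/(23392 + 1/1567)) = 1/(-87635 + 100181919/(2500*(36655265/1567))) = 1/(-87635 + (100181919/2500)*(1567/36655265)) = 1/(-87635 + 156985067073/91638162500) = 1/(-8030553385620427/91638162500) = -91638162500/8030553385620427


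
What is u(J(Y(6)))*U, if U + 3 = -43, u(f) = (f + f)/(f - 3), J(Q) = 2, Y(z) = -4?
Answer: 184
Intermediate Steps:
u(f) = 2*f/(-3 + f) (u(f) = (2*f)/(-3 + f) = 2*f/(-3 + f))
U = -46 (U = -3 - 43 = -46)
u(J(Y(6)))*U = (2*2/(-3 + 2))*(-46) = (2*2/(-1))*(-46) = (2*2*(-1))*(-46) = -4*(-46) = 184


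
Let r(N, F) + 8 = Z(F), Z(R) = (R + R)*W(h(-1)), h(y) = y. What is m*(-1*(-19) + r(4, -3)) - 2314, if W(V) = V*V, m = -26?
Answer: -2444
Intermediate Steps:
W(V) = V²
Z(R) = 2*R (Z(R) = (R + R)*(-1)² = (2*R)*1 = 2*R)
r(N, F) = -8 + 2*F
m*(-1*(-19) + r(4, -3)) - 2314 = -26*(-1*(-19) + (-8 + 2*(-3))) - 2314 = -26*(19 + (-8 - 6)) - 2314 = -26*(19 - 14) - 2314 = -26*5 - 2314 = -130 - 2314 = -2444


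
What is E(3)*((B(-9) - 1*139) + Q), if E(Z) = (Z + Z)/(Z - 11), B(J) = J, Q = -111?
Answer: 777/4 ≈ 194.25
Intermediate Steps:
E(Z) = 2*Z/(-11 + Z) (E(Z) = (2*Z)/(-11 + Z) = 2*Z/(-11 + Z))
E(3)*((B(-9) - 1*139) + Q) = (2*3/(-11 + 3))*((-9 - 1*139) - 111) = (2*3/(-8))*((-9 - 139) - 111) = (2*3*(-1/8))*(-148 - 111) = -3/4*(-259) = 777/4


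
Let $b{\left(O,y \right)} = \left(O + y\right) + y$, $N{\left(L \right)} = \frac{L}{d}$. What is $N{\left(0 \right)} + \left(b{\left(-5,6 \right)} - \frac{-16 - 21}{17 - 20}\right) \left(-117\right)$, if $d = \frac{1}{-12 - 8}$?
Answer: $624$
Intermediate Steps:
$d = - \frac{1}{20}$ ($d = \frac{1}{-20} = - \frac{1}{20} \approx -0.05$)
$N{\left(L \right)} = - 20 L$ ($N{\left(L \right)} = \frac{L}{- \frac{1}{20}} = L \left(-20\right) = - 20 L$)
$b{\left(O,y \right)} = O + 2 y$
$N{\left(0 \right)} + \left(b{\left(-5,6 \right)} - \frac{-16 - 21}{17 - 20}\right) \left(-117\right) = \left(-20\right) 0 + \left(\left(-5 + 2 \cdot 6\right) - \frac{-16 - 21}{17 - 20}\right) \left(-117\right) = 0 + \left(\left(-5 + 12\right) - - \frac{37}{-3}\right) \left(-117\right) = 0 + \left(7 - \left(-37\right) \left(- \frac{1}{3}\right)\right) \left(-117\right) = 0 + \left(7 - \frac{37}{3}\right) \left(-117\right) = 0 - -624 = 0 + 624 = 624$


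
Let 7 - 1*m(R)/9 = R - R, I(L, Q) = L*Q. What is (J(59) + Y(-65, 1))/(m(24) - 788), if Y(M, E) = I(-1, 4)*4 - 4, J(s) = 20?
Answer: 0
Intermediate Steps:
m(R) = 63 (m(R) = 63 - 9*(R - R) = 63 - 9*0 = 63 + 0 = 63)
Y(M, E) = -20 (Y(M, E) = -1*4*4 - 4 = -4*4 - 4 = -16 - 4 = -20)
(J(59) + Y(-65, 1))/(m(24) - 788) = (20 - 20)/(63 - 788) = 0/(-725) = 0*(-1/725) = 0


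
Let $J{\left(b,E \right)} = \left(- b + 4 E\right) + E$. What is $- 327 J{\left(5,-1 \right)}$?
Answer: $3270$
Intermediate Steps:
$J{\left(b,E \right)} = - b + 5 E$
$- 327 J{\left(5,-1 \right)} = - 327 \left(\left(-1\right) 5 + 5 \left(-1\right)\right) = - 327 \left(-5 - 5\right) = \left(-327\right) \left(-10\right) = 3270$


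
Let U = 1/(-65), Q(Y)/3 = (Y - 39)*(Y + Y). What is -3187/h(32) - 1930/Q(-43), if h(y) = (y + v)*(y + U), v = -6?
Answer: -14381075/3665277 ≈ -3.9236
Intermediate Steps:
Q(Y) = 6*Y*(-39 + Y) (Q(Y) = 3*((Y - 39)*(Y + Y)) = 3*((-39 + Y)*(2*Y)) = 3*(2*Y*(-39 + Y)) = 6*Y*(-39 + Y))
U = -1/65 ≈ -0.015385
h(y) = (-6 + y)*(-1/65 + y) (h(y) = (y - 6)*(y - 1/65) = (-6 + y)*(-1/65 + y))
-3187/h(32) - 1930/Q(-43) = -3187/(6/65 + 32**2 - 391/65*32) - 1930*(-1/(258*(-39 - 43))) = -3187/(6/65 + 1024 - 12512/65) - 1930/(6*(-43)*(-82)) = -3187/4158/5 - 1930/21156 = -3187*5/4158 - 1930*1/21156 = -15935/4158 - 965/10578 = -14381075/3665277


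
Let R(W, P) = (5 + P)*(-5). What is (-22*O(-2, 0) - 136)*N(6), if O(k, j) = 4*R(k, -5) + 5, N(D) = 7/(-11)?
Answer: 1722/11 ≈ 156.55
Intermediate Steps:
R(W, P) = -25 - 5*P
N(D) = -7/11 (N(D) = 7*(-1/11) = -7/11)
O(k, j) = 5 (O(k, j) = 4*(-25 - 5*(-5)) + 5 = 4*(-25 + 25) + 5 = 4*0 + 5 = 0 + 5 = 5)
(-22*O(-2, 0) - 136)*N(6) = (-22*5 - 136)*(-7/11) = (-110 - 136)*(-7/11) = -246*(-7/11) = 1722/11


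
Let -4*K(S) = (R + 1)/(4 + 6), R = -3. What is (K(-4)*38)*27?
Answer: 513/10 ≈ 51.300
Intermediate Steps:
K(S) = 1/20 (K(S) = -(-3 + 1)/(4*(4 + 6)) = -(-1)/(2*10) = -¼*(-⅕) = 1/20)
(K(-4)*38)*27 = ((1/20)*38)*27 = (19/10)*27 = 513/10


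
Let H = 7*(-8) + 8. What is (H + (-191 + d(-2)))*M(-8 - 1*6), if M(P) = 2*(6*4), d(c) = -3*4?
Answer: -12048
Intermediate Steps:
d(c) = -12
M(P) = 48 (M(P) = 2*24 = 48)
H = -48 (H = -56 + 8 = -48)
(H + (-191 + d(-2)))*M(-8 - 1*6) = (-48 + (-191 - 12))*48 = (-48 - 203)*48 = -251*48 = -12048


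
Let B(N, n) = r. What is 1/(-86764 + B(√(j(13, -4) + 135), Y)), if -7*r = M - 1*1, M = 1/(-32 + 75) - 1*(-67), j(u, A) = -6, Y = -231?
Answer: -301/26118803 ≈ -1.1524e-5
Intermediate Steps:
M = 2882/43 (M = 1/43 + 67 = 2882/43 ≈ 67.023)
r = -2839/301 (r = -(2882/43 - 1*1)/7 = -(2882/43 - 1)/7 = -⅐*2839/43 = -2839/301 ≈ -9.4319)
B(N, n) = -2839/301
1/(-86764 + B(√(j(13, -4) + 135), Y)) = 1/(-86764 - 2839/301) = 1/(-26118803/301) = -301/26118803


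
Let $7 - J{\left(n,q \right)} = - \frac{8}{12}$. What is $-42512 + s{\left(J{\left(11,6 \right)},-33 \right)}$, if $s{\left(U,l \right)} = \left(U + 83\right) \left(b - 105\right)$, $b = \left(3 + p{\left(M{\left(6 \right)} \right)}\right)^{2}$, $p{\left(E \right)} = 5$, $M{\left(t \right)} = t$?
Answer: $- \frac{138688}{3} \approx -46229.0$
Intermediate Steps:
$J{\left(n,q \right)} = \frac{23}{3}$ ($J{\left(n,q \right)} = 7 - - \frac{8}{12} = 7 - \left(-8\right) \frac{1}{12} = 7 - - \frac{2}{3} = 7 + \frac{2}{3} = \frac{23}{3}$)
$b = 64$ ($b = \left(3 + 5\right)^{2} = 8^{2} = 64$)
$s{\left(U,l \right)} = -3403 - 41 U$ ($s{\left(U,l \right)} = \left(U + 83\right) \left(64 - 105\right) = \left(83 + U\right) \left(-41\right) = -3403 - 41 U$)
$-42512 + s{\left(J{\left(11,6 \right)},-33 \right)} = -42512 - \frac{11152}{3} = - \frac{138688}{3}$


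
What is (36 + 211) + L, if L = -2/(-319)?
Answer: 78795/319 ≈ 247.01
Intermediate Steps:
L = 2/319 (L = -2*(-1/319) = 2/319 ≈ 0.0062696)
(36 + 211) + L = (36 + 211) + 2/319 = 247 + 2/319 = 78795/319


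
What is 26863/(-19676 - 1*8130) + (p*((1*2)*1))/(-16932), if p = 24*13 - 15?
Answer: -19640045/19617133 ≈ -1.0012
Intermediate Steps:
p = 297 (p = 312 - 15 = 297)
26863/(-19676 - 1*8130) + (p*((1*2)*1))/(-16932) = 26863/(-19676 - 1*8130) + (297*((1*2)*1))/(-16932) = 26863/(-19676 - 8130) + (297*(2*1))*(-1/16932) = 26863/(-27806) + (297*2)*(-1/16932) = 26863*(-1/27806) + 594*(-1/16932) = -26863/27806 - 99/2822 = -19640045/19617133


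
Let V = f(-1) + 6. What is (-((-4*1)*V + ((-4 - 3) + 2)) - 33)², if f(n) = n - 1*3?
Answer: 400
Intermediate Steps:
f(n) = -3 + n (f(n) = n - 3 = -3 + n)
V = 2 (V = (-3 - 1) + 6 = -4 + 6 = 2)
(-((-4*1)*V + ((-4 - 3) + 2)) - 33)² = (-(-4*1*2 + ((-4 - 3) + 2)) - 33)² = (-(-4*2 + (-7 + 2)) - 33)² = (-(-8 - 5) - 33)² = (-1*(-13) - 33)² = (13 - 33)² = (-20)² = 400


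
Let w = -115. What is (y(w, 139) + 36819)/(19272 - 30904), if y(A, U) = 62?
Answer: -36881/11632 ≈ -3.1707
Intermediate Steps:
(y(w, 139) + 36819)/(19272 - 30904) = (62 + 36819)/(19272 - 30904) = 36881/(-11632) = 36881*(-1/11632) = -36881/11632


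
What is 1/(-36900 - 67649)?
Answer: -1/104549 ≈ -9.5649e-6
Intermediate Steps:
1/(-36900 - 67649) = 1/(-104549) = -1/104549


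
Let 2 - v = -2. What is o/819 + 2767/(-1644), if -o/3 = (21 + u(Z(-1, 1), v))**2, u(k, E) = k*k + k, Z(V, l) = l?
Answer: -180563/49868 ≈ -3.6208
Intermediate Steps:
v = 4 (v = 2 - 1*(-2) = 2 + 2 = 4)
u(k, E) = k + k**2 (u(k, E) = k**2 + k = k + k**2)
o = -1587 (o = -3*(21 + 1*(1 + 1))**2 = -3*(21 + 1*2)**2 = -3*(21 + 2)**2 = -3*23**2 = -3*529 = -1587)
o/819 + 2767/(-1644) = -1587/819 + 2767/(-1644) = -1587*1/819 + 2767*(-1/1644) = -529/273 - 2767/1644 = -180563/49868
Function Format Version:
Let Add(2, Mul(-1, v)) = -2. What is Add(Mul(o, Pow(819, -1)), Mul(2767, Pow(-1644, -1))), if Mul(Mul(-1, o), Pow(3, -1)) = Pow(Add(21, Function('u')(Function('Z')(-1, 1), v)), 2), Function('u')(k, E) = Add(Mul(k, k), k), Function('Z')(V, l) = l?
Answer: Rational(-180563, 49868) ≈ -3.6208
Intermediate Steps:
v = 4 (v = Add(2, Mul(-1, -2)) = Add(2, 2) = 4)
Function('u')(k, E) = Add(k, Pow(k, 2)) (Function('u')(k, E) = Add(Pow(k, 2), k) = Add(k, Pow(k, 2)))
o = -1587 (o = Mul(-3, Pow(Add(21, Mul(1, Add(1, 1))), 2)) = Mul(-3, Pow(Add(21, Mul(1, 2)), 2)) = Mul(-3, Pow(Add(21, 2), 2)) = Mul(-3, Pow(23, 2)) = Mul(-3, 529) = -1587)
Add(Mul(o, Pow(819, -1)), Mul(2767, Pow(-1644, -1))) = Add(Mul(-1587, Pow(819, -1)), Mul(2767, Pow(-1644, -1))) = Add(Mul(-1587, Rational(1, 819)), Mul(2767, Rational(-1, 1644))) = Add(Rational(-529, 273), Rational(-2767, 1644)) = Rational(-180563, 49868)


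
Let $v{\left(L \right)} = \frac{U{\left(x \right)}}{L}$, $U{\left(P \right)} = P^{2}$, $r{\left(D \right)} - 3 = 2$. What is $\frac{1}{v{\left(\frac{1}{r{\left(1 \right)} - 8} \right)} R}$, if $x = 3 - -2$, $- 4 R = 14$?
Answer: $\frac{2}{525} \approx 0.0038095$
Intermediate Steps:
$r{\left(D \right)} = 5$ ($r{\left(D \right)} = 3 + 2 = 5$)
$R = - \frac{7}{2}$ ($R = \left(- \frac{1}{4}\right) 14 = - \frac{7}{2} \approx -3.5$)
$x = 5$ ($x = 3 + 2 = 5$)
$v{\left(L \right)} = \frac{25}{L}$ ($v{\left(L \right)} = \frac{5^{2}}{L} = \frac{25}{L}$)
$\frac{1}{v{\left(\frac{1}{r{\left(1 \right)} - 8} \right)} R} = \frac{1}{\frac{25}{\frac{1}{5 - 8}} \left(- \frac{7}{2}\right)} = \frac{1}{\frac{25}{\frac{1}{-3}} \left(- \frac{7}{2}\right)} = \frac{1}{\frac{25}{- \frac{1}{3}} \left(- \frac{7}{2}\right)} = \frac{1}{25 \left(-3\right) \left(- \frac{7}{2}\right)} = \frac{1}{\left(-75\right) \left(- \frac{7}{2}\right)} = \frac{1}{\frac{525}{2}} = \frac{2}{525}$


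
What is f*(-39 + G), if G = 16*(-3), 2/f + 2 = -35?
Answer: 174/37 ≈ 4.7027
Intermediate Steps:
f = -2/37 (f = 2/(-2 - 35) = 2/(-37) = 2*(-1/37) = -2/37 ≈ -0.054054)
G = -48
f*(-39 + G) = -2*(-39 - 48)/37 = -2/37*(-87) = 174/37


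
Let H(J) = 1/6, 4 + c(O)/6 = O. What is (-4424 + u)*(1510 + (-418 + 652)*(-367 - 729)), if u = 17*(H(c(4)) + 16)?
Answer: 3173539915/3 ≈ 1.0578e+9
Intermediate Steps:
c(O) = -24 + 6*O
H(J) = ⅙
u = 1649/6 (u = 17*(⅙ + 16) = 17*(97/6) = 1649/6 ≈ 274.83)
(-4424 + u)*(1510 + (-418 + 652)*(-367 - 729)) = (-4424 + 1649/6)*(1510 + (-418 + 652)*(-367 - 729)) = -24895*(1510 + 234*(-1096))/6 = -24895*(1510 - 256464)/6 = -24895/6*(-254954) = 3173539915/3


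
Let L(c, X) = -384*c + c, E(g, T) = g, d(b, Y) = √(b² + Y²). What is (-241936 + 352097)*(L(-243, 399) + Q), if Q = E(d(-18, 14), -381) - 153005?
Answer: -6602609696 + 220322*√130 ≈ -6.6001e+9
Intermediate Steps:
d(b, Y) = √(Y² + b²)
L(c, X) = -383*c
Q = -153005 + 2*√130 (Q = √(14² + (-18)²) - 153005 = √(196 + 324) - 153005 = √520 - 153005 = 2*√130 - 153005 = -153005 + 2*√130 ≈ -1.5298e+5)
(-241936 + 352097)*(L(-243, 399) + Q) = (-241936 + 352097)*(-383*(-243) + (-153005 + 2*√130)) = 110161*(93069 + (-153005 + 2*√130)) = 110161*(-59936 + 2*√130) = -6602609696 + 220322*√130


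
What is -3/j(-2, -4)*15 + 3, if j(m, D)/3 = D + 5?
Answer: -12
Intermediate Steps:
j(m, D) = 15 + 3*D (j(m, D) = 3*(D + 5) = 3*(5 + D) = 15 + 3*D)
-3/j(-2, -4)*15 + 3 = -3/(15 + 3*(-4))*15 + 3 = -3/(15 - 12)*15 + 3 = -3/3*15 + 3 = -3*⅓*15 + 3 = -1*15 + 3 = -15 + 3 = -12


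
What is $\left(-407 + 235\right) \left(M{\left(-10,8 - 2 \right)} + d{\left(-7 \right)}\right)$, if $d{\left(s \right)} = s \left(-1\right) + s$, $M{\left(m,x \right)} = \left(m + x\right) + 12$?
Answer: $-1376$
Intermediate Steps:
$M{\left(m,x \right)} = 12 + m + x$
$d{\left(s \right)} = 0$ ($d{\left(s \right)} = - s + s = 0$)
$\left(-407 + 235\right) \left(M{\left(-10,8 - 2 \right)} + d{\left(-7 \right)}\right) = \left(-407 + 235\right) \left(\left(12 - 10 + \left(8 - 2\right)\right) + 0\right) = - 172 \left(\left(12 - 10 + 6\right) + 0\right) = - 172 \left(8 + 0\right) = \left(-172\right) 8 = -1376$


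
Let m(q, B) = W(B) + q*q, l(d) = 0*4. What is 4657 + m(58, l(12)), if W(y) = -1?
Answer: 8020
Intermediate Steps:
l(d) = 0
m(q, B) = -1 + q² (m(q, B) = -1 + q*q = -1 + q²)
4657 + m(58, l(12)) = 4657 + (-1 + 58²) = 4657 + (-1 + 3364) = 4657 + 3363 = 8020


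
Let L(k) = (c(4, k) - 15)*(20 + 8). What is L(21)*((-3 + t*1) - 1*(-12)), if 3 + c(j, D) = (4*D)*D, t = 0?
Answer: 439992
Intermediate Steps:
c(j, D) = -3 + 4*D² (c(j, D) = -3 + (4*D)*D = -3 + 4*D²)
L(k) = -504 + 112*k² (L(k) = ((-3 + 4*k²) - 15)*(20 + 8) = (-18 + 4*k²)*28 = -504 + 112*k²)
L(21)*((-3 + t*1) - 1*(-12)) = (-504 + 112*21²)*((-3 + 0*1) - 1*(-12)) = (-504 + 112*441)*((-3 + 0) + 12) = (-504 + 49392)*(-3 + 12) = 48888*9 = 439992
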